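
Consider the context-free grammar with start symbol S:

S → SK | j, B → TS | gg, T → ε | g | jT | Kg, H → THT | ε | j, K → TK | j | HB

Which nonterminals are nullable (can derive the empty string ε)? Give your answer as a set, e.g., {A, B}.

Directly nullable (have an ε-rule): {H, T}.
Not nullable: B, K, S — each has a terminal in every rule's right-hand side or depends on a non-nullable symbol.

{H, T}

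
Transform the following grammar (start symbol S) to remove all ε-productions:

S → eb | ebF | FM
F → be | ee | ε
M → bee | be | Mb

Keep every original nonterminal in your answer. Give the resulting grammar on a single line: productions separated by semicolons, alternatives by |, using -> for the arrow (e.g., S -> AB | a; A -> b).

Nullable set: {F}.
S -> FM: F nullable, giving FM | M.
S -> ebF: F nullable, giving eb | ebF.
Drop F -> ε.
Unchanged (no nullable symbols): S -> eb; F -> be; F -> ee; M -> Mb; M -> be; M -> bee.

S -> M | FM | eb | ebF; F -> be | ee; M -> Mb | be | bee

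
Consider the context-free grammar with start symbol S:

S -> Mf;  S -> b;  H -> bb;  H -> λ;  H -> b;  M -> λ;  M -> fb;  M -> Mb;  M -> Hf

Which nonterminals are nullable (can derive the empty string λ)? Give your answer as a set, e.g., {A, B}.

{H, M}

Directly nullable (have an ε-rule): {H, M}.
Not nullable: S — each has a terminal in every rule's right-hand side or depends on a non-nullable symbol.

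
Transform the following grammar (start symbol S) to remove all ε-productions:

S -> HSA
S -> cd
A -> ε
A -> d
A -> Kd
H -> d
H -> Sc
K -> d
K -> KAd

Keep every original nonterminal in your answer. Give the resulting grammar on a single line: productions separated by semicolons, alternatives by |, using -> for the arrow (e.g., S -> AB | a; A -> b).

S -> HS | cd | HSA; A -> d | Kd; H -> d | Sc; K -> d | Kd | KAd

Nullable set: {A}.
S -> HSA: A nullable, giving HS | HSA.
Drop A -> ε.
K -> KAd: A nullable, giving KAd | Kd.
Unchanged (no nullable symbols): S -> cd; A -> Kd; A -> d; H -> Sc; H -> d; K -> d.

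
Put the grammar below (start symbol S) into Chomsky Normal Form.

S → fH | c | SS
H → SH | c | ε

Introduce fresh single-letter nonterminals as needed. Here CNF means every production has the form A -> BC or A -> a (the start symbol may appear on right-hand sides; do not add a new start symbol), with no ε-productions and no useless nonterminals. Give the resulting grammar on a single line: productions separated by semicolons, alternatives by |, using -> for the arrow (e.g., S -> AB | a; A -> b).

Nullable: {H}; after ε-elimination: S -> c | f | SS | fH; H -> S | c | SH.
After unit-elimination: S -> c | f | SS | fH; H -> c | f | SH | SS | fH.
TERM: introduce A -> f and substitute in every rule of length ≥2.

S -> c | f | AH | SS; A -> f; H -> c | f | AH | SH | SS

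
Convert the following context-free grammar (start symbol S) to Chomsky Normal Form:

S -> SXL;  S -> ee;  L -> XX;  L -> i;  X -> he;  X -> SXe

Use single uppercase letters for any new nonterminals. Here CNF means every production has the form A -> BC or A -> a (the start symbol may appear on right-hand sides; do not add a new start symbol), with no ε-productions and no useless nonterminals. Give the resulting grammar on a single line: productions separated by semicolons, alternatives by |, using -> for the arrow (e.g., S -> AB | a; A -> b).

S -> AA | SC; A -> e; B -> h; C -> XL; D -> XA; L -> i | XX; X -> BA | SD

No ε-productions.
No unit productions to eliminate.
TERM: introduce A -> e, B -> h and substitute in every rule of length ≥2.
BIN: S -> SXL becomes S -> SC, C -> XL; X -> SXA becomes X -> SD, D -> XA.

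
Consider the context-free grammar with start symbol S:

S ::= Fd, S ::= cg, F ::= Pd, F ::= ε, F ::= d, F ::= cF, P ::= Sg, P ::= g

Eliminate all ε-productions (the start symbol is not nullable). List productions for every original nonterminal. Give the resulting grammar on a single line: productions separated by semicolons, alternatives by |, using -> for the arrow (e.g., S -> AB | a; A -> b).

Nullable set: {F}.
S -> Fd: F nullable, giving Fd | d.
Drop F -> ε.
F -> cF: F nullable, giving c | cF.
Unchanged (no nullable symbols): S -> cg; F -> Pd; F -> d; P -> Sg; P -> g.

S -> d | Fd | cg; F -> c | d | Pd | cF; P -> g | Sg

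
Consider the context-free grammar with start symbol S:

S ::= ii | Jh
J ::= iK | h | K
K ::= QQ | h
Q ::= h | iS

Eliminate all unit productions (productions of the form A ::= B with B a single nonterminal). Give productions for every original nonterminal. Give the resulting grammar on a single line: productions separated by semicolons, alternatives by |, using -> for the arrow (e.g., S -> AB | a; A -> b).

S -> Jh | ii; J -> h | QQ | iK; K -> h | QQ; Q -> h | iS

Unit productions: J->K.
Unit pairs (A ⇒* B via units): (J,K).
S: inherits non-unit rules of {S} → Jh | ii.
J: inherits non-unit rules of {J, K} → QQ | h | iK.
K: inherits non-unit rules of {K} → QQ | h.
Q: inherits non-unit rules of {Q} → h | iS.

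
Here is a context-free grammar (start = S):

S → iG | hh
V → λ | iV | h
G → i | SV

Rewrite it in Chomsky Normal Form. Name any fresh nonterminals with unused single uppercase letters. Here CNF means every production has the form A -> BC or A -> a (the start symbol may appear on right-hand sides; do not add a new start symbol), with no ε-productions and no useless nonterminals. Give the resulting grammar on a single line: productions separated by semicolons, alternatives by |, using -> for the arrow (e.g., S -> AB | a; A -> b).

Nullable: {V}; after ε-elimination: S -> hh | iG; G -> S | i | SV; V -> h | i | iV.
After unit-elimination: S -> hh | iG; G -> i | SV | hh | iG; V -> h | i | iV.
TERM: introduce A -> h, B -> i and substitute in every rule of length ≥2.

S -> AA | BG; A -> h; B -> i; G -> i | AA | BG | SV; V -> h | i | BV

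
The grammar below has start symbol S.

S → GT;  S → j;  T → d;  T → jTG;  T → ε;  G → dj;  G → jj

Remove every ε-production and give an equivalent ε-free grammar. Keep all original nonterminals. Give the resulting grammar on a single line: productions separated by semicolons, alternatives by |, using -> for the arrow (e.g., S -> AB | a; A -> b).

S -> G | j | GT; G -> dj | jj; T -> d | jG | jTG

Nullable set: {T}.
S -> GT: T nullable, giving G | GT.
Drop T -> ε.
T -> jTG: T nullable, giving jG | jTG.
Unchanged (no nullable symbols): S -> j; G -> dj; G -> jj; T -> d.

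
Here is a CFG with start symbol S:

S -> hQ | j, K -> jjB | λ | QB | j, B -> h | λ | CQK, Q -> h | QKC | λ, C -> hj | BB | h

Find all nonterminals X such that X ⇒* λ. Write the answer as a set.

{B, C, K, Q}

Directly nullable (have an ε-rule): {B, K, Q}.
C is nullable via C -> BB (every symbol on the right is already known nullable).
Not nullable: S — each has a terminal in every rule's right-hand side or depends on a non-nullable symbol.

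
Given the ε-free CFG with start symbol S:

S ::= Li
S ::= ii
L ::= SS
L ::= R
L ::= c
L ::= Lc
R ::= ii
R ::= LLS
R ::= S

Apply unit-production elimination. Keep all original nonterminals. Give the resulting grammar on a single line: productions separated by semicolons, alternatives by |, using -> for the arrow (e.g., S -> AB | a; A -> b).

Unit productions: L->R, R->S.
Unit pairs (A ⇒* B via units): (L,R), (L,S), (R,S).
S: inherits non-unit rules of {S} → Li | ii.
L: inherits non-unit rules of {L, R, S} → LLS | Lc | Li | SS | c | ii.
R: inherits non-unit rules of {R, S} → LLS | Li | ii.

S -> Li | ii; L -> c | Lc | Li | SS | ii | LLS; R -> Li | ii | LLS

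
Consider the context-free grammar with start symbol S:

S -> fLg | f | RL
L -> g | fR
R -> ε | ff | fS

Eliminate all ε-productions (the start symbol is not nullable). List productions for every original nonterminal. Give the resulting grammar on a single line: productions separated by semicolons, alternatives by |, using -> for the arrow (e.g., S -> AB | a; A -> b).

Nullable set: {R}.
S -> RL: R nullable, giving L | RL.
L -> fR: R nullable, giving f | fR.
Drop R -> ε.
Unchanged (no nullable symbols): S -> f; S -> fLg; L -> g; R -> fS; R -> ff.

S -> L | f | RL | fLg; L -> f | g | fR; R -> fS | ff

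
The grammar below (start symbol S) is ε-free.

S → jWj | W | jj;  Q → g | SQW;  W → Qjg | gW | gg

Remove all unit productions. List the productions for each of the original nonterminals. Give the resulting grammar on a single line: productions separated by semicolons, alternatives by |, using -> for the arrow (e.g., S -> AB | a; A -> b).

S -> gW | gg | jj | Qjg | jWj; Q -> g | SQW; W -> gW | gg | Qjg

Unit productions: S->W.
Unit pairs (A ⇒* B via units): (S,W).
S: inherits non-unit rules of {S, W} → Qjg | gW | gg | jWj | jj.
Q: inherits non-unit rules of {Q} → SQW | g.
W: inherits non-unit rules of {W} → Qjg | gW | gg.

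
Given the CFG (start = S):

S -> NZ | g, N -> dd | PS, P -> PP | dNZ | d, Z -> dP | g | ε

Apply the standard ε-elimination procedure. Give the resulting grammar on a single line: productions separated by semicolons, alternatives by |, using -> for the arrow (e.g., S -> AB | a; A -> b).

S -> N | g | NZ; N -> PS | dd; P -> d | PP | dN | dNZ; Z -> g | dP

Nullable set: {Z}.
S -> NZ: Z nullable, giving N | NZ.
P -> dNZ: Z nullable, giving dN | dNZ.
Drop Z -> ε.
Unchanged (no nullable symbols): S -> g; N -> PS; N -> dd; P -> PP; P -> d; Z -> dP; Z -> g.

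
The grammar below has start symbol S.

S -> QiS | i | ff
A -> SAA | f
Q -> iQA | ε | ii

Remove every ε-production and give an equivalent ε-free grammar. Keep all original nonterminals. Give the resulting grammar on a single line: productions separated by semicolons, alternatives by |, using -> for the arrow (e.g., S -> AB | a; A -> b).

S -> i | ff | iS | QiS; A -> f | SAA; Q -> iA | ii | iQA

Nullable set: {Q}.
S -> QiS: Q nullable, giving QiS | iS.
Drop Q -> ε.
Q -> iQA: Q nullable, giving iA | iQA.
Unchanged (no nullable symbols): S -> ff; S -> i; A -> SAA; A -> f; Q -> ii.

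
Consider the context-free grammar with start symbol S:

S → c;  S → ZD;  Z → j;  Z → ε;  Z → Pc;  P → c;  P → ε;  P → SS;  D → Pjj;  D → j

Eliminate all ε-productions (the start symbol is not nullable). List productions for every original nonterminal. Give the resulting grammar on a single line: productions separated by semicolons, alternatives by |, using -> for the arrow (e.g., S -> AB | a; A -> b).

S -> D | c | ZD; D -> j | jj | Pjj; P -> c | SS; Z -> c | j | Pc

Nullable set: {P, Z}.
S -> ZD: Z nullable, giving D | ZD.
D -> Pjj: P nullable, giving Pjj | jj.
Drop P -> ε.
Drop Z -> ε.
Z -> Pc: P nullable, giving Pc | c.
Unchanged (no nullable symbols): S -> c; D -> j; P -> SS; P -> c; Z -> j.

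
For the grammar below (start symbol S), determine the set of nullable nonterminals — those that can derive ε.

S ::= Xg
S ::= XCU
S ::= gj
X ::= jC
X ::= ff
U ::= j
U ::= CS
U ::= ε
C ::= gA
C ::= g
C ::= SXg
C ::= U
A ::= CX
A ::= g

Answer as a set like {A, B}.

Directly nullable (have an ε-rule): {U}.
C is nullable via C -> U (every symbol on the right is already known nullable).
Not nullable: A, S, X — each has a terminal in every rule's right-hand side or depends on a non-nullable symbol.

{C, U}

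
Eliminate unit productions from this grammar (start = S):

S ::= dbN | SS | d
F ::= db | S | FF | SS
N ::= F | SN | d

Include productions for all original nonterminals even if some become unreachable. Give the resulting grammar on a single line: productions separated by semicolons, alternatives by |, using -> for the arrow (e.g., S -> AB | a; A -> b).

S -> d | SS | dbN; F -> d | FF | SS | db | dbN; N -> d | FF | SN | SS | db | dbN

Unit productions: F->S, N->F.
Unit pairs (A ⇒* B via units): (F,S), (N,F), (N,S).
S: inherits non-unit rules of {S} → SS | d | dbN.
F: inherits non-unit rules of {F, S} → FF | SS | d | db | dbN.
N: inherits non-unit rules of {F, N, S} → FF | SN | SS | d | db | dbN.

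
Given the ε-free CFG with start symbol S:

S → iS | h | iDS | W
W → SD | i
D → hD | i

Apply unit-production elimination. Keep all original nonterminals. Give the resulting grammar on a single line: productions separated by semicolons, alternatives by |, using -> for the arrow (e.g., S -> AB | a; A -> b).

Unit productions: S->W.
Unit pairs (A ⇒* B via units): (S,W).
S: inherits non-unit rules of {S, W} → SD | h | i | iDS | iS.
D: inherits non-unit rules of {D} → hD | i.
W: inherits non-unit rules of {W} → SD | i.

S -> h | i | SD | iS | iDS; D -> i | hD; W -> i | SD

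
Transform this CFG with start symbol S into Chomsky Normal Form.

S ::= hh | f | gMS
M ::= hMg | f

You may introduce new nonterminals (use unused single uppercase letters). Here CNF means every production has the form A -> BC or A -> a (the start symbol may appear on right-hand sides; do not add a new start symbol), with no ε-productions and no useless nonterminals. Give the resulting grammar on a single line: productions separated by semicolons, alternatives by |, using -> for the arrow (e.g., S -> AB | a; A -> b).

No ε-productions.
No unit productions to eliminate.
TERM: introduce B -> g, A -> h and substitute in every rule of length ≥2.
BIN: M -> AMB becomes M -> AC, C -> MB; S -> BMS becomes S -> BD, D -> MS.

S -> f | AA | BD; A -> h; B -> g; C -> MB; D -> MS; M -> f | AC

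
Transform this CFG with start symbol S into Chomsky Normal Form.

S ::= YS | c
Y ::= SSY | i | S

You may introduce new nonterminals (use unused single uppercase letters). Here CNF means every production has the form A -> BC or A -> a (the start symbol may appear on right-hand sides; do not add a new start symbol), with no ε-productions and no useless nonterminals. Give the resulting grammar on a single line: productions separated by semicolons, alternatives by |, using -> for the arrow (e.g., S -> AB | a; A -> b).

No ε-productions.
After unit-elimination: S -> c | YS; Y -> c | i | YS | SSY.
BIN: Y -> SSY becomes Y -> SA, A -> SY.

S -> c | YS; A -> SY; Y -> c | i | SA | YS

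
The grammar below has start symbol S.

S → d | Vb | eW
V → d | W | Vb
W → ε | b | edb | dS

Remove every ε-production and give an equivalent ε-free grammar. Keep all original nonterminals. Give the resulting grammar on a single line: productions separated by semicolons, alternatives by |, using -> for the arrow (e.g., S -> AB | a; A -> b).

S -> b | d | e | Vb | eW; V -> W | b | d | Vb; W -> b | dS | edb

Nullable set: {V, W}.
S -> Vb: V nullable, giving Vb | b.
S -> eW: W nullable, giving e | eW.
V -> Vb: V nullable, giving Vb | b.
V -> W: W nullable, giving W.
Drop W -> ε.
Unchanged (no nullable symbols): S -> d; V -> d; W -> b; W -> dS; W -> edb.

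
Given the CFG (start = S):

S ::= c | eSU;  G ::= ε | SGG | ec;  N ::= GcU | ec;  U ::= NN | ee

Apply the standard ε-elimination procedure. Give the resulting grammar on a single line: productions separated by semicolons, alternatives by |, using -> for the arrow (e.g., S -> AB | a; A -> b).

S -> c | eSU; G -> S | SG | ec | SGG; N -> cU | ec | GcU; U -> NN | ee

Nullable set: {G}.
Drop G -> ε.
G -> SGG: G, G nullable, giving S | SG | SGG.
N -> GcU: G nullable, giving GcU | cU.
Unchanged (no nullable symbols): S -> c; S -> eSU; G -> ec; N -> ec; U -> NN; U -> ee.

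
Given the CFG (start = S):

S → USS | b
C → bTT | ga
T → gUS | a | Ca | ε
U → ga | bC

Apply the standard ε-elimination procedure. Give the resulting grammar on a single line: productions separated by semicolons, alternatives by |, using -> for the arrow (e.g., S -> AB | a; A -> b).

Nullable set: {T}.
C -> bTT: T, T nullable, giving b | bT | bTT.
Drop T -> ε.
Unchanged (no nullable symbols): S -> USS; S -> b; C -> ga; T -> Ca; T -> a; T -> gUS; U -> bC; U -> ga.

S -> b | USS; C -> b | bT | ga | bTT; T -> a | Ca | gUS; U -> bC | ga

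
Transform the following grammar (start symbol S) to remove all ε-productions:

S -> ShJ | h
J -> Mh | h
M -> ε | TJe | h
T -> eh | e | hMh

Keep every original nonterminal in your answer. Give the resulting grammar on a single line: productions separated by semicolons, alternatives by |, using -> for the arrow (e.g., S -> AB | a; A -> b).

Nullable set: {M}.
J -> Mh: M nullable, giving Mh | h.
Drop M -> ε.
T -> hMh: M nullable, giving hMh | hh.
Unchanged (no nullable symbols): S -> ShJ; S -> h; J -> h; M -> TJe; M -> h; T -> e; T -> eh.

S -> h | ShJ; J -> h | Mh; M -> h | TJe; T -> e | eh | hh | hMh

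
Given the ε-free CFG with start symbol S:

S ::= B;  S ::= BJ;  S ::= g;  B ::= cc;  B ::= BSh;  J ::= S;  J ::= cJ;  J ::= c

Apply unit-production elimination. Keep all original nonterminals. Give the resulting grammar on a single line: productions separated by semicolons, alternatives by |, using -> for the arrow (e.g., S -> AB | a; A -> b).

Unit productions: J->S, S->B.
Unit pairs (A ⇒* B via units): (J,B), (J,S), (S,B).
S: inherits non-unit rules of {B, S} → BJ | BSh | cc | g.
B: inherits non-unit rules of {B} → BSh | cc.
J: inherits non-unit rules of {B, J, S} → BJ | BSh | c | cJ | cc | g.

S -> g | BJ | cc | BSh; B -> cc | BSh; J -> c | g | BJ | cJ | cc | BSh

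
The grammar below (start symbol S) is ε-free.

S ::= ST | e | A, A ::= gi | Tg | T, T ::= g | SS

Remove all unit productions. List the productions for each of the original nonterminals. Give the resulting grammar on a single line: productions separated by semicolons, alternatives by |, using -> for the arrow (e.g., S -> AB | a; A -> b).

Unit productions: A->T, S->A.
Unit pairs (A ⇒* B via units): (A,T), (S,A), (S,T).
S: inherits non-unit rules of {A, S, T} → SS | ST | Tg | e | g | gi.
A: inherits non-unit rules of {A, T} → SS | Tg | g | gi.
T: inherits non-unit rules of {T} → SS | g.

S -> e | g | SS | ST | Tg | gi; A -> g | SS | Tg | gi; T -> g | SS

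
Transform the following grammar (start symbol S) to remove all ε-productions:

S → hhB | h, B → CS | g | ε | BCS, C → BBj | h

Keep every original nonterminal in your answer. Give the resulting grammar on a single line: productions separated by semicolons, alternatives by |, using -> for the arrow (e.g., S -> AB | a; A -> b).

Nullable set: {B}.
S -> hhB: B nullable, giving hh | hhB.
Drop B -> ε.
B -> BCS: B nullable, giving BCS | CS.
C -> BBj: B, B nullable, giving BBj | Bj | j.
Unchanged (no nullable symbols): S -> h; B -> CS; B -> g; C -> h.

S -> h | hh | hhB; B -> g | CS | BCS; C -> h | j | Bj | BBj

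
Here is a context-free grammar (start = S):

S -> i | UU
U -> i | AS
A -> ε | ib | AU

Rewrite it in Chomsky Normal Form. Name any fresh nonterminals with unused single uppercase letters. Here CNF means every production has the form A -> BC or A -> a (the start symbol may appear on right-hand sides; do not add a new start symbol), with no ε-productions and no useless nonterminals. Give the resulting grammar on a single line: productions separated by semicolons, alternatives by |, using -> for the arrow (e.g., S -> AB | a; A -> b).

Nullable: {A}; after ε-elimination: S -> i | UU; A -> U | AU | ib; U -> S | i | AS.
After unit-elimination: S -> i | UU; A -> i | AS | AU | UU | ib; U -> i | AS | UU.
TERM: introduce C -> b, B -> i and substitute in every rule of length ≥2.

S -> i | UU; A -> i | AS | AU | BC | UU; B -> i; C -> b; U -> i | AS | UU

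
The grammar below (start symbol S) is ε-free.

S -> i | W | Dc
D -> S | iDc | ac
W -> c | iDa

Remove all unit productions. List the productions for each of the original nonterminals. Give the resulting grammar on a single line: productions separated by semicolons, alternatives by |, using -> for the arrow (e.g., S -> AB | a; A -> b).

Unit productions: D->S, S->W.
Unit pairs (A ⇒* B via units): (D,S), (D,W), (S,W).
S: inherits non-unit rules of {S, W} → Dc | c | i | iDa.
D: inherits non-unit rules of {D, S, W} → Dc | ac | c | i | iDa | iDc.
W: inherits non-unit rules of {W} → c | iDa.

S -> c | i | Dc | iDa; D -> c | i | Dc | ac | iDa | iDc; W -> c | iDa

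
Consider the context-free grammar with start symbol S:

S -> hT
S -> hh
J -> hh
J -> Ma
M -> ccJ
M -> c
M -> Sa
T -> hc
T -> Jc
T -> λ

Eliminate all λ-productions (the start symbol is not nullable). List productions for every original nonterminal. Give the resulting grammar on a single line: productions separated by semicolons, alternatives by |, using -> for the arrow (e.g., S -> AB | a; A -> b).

S -> h | hT | hh; J -> Ma | hh; M -> c | Sa | ccJ; T -> Jc | hc

Nullable set: {T}.
S -> hT: T nullable, giving h | hT.
Drop T -> λ.
Unchanged (no nullable symbols): S -> hh; J -> Ma; J -> hh; M -> Sa; M -> c; M -> ccJ; T -> Jc; T -> hc.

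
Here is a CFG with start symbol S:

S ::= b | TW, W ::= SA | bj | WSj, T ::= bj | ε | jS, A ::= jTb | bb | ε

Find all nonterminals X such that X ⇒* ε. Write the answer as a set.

Directly nullable (have an ε-rule): {A, T}.
Not nullable: S, W — each has a terminal in every rule's right-hand side or depends on a non-nullable symbol.

{A, T}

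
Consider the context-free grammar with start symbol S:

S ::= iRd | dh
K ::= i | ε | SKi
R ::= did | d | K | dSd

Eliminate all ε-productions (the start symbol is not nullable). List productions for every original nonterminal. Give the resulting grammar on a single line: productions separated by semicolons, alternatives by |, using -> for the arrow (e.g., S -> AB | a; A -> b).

S -> dh | id | iRd; K -> i | Si | SKi; R -> K | d | dSd | did

Nullable set: {K, R}.
S -> iRd: R nullable, giving iRd | id.
Drop K -> ε.
K -> SKi: K nullable, giving SKi | Si.
R -> K: K nullable, giving K.
Unchanged (no nullable symbols): S -> dh; K -> i; R -> d; R -> dSd; R -> did.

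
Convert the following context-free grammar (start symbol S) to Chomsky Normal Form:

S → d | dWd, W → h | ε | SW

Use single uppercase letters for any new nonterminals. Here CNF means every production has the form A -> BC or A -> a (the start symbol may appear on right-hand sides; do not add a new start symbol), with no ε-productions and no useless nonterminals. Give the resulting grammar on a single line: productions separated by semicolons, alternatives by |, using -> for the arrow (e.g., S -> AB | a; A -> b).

Nullable: {W}; after ε-elimination: S -> d | dd | dWd; W -> S | h | SW.
After unit-elimination: S -> d | dd | dWd; W -> d | h | SW | dd | dWd.
TERM: introduce A -> d and substitute in every rule of length ≥2.
BIN: S -> AWA becomes S -> AB, B -> WA; W -> AWA becomes W -> AC, C -> WA.

S -> d | AA | AB; A -> d; B -> WA; C -> WA; W -> d | h | AA | AC | SW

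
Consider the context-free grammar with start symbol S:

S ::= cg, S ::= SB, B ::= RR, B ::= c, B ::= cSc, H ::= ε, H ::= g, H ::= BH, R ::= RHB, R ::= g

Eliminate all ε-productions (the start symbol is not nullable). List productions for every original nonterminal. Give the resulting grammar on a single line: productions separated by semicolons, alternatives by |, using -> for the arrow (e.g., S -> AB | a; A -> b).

Nullable set: {H}.
Drop H -> ε.
H -> BH: H nullable, giving B | BH.
R -> RHB: H nullable, giving RB | RHB.
Unchanged (no nullable symbols): S -> SB; S -> cg; B -> RR; B -> c; B -> cSc; H -> g; R -> g.

S -> SB | cg; B -> c | RR | cSc; H -> B | g | BH; R -> g | RB | RHB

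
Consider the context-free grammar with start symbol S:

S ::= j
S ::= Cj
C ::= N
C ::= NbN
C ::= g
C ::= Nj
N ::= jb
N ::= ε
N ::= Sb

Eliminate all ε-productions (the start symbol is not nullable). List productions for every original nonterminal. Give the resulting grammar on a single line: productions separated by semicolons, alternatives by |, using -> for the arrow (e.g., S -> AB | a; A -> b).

S -> j | Cj; C -> N | b | g | j | Nb | Nj | bN | NbN; N -> Sb | jb

Nullable set: {C, N}.
S -> Cj: C nullable, giving Cj | j.
C -> N: N nullable, giving N.
C -> NbN: N, N nullable, giving Nb | NbN | b | bN.
C -> Nj: N nullable, giving Nj | j.
Drop N -> ε.
Unchanged (no nullable symbols): S -> j; C -> g; N -> Sb; N -> jb.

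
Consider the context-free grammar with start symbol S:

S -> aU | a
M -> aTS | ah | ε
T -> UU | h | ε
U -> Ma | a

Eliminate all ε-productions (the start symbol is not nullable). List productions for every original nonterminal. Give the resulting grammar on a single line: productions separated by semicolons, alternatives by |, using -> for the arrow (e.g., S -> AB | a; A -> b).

Nullable set: {M, T}.
Drop M -> ε.
M -> aTS: T nullable, giving aS | aTS.
Drop T -> ε.
U -> Ma: M nullable, giving Ma | a.
Unchanged (no nullable symbols): S -> a; S -> aU; M -> ah; T -> UU; T -> h; U -> a.

S -> a | aU; M -> aS | ah | aTS; T -> h | UU; U -> a | Ma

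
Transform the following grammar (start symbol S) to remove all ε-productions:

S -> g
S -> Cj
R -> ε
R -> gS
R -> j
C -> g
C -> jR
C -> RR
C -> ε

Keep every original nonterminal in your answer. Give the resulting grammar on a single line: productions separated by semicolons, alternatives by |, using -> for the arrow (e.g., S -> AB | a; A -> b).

Nullable set: {C, R}.
S -> Cj: C nullable, giving Cj | j.
Drop C -> ε.
C -> RR: R, R nullable, giving R | RR.
C -> jR: R nullable, giving j | jR.
Drop R -> ε.
Unchanged (no nullable symbols): S -> g; C -> g; R -> gS; R -> j.

S -> g | j | Cj; C -> R | g | j | RR | jR; R -> j | gS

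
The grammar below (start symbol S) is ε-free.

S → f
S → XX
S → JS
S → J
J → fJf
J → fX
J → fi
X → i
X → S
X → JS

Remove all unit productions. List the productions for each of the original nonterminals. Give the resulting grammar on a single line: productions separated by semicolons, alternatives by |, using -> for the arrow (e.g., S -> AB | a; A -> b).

S -> f | JS | XX | fX | fi | fJf; J -> fX | fi | fJf; X -> f | i | JS | XX | fX | fi | fJf

Unit productions: S->J, X->S.
Unit pairs (A ⇒* B via units): (S,J), (X,J), (X,S).
S: inherits non-unit rules of {J, S} → JS | XX | f | fJf | fX | fi.
J: inherits non-unit rules of {J} → fJf | fX | fi.
X: inherits non-unit rules of {J, S, X} → JS | XX | f | fJf | fX | fi | i.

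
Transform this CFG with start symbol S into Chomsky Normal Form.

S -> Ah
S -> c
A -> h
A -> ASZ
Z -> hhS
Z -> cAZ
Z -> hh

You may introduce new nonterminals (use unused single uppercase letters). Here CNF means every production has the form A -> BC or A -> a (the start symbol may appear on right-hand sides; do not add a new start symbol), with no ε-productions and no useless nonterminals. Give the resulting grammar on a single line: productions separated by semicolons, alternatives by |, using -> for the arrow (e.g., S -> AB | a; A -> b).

S -> c | AB; A -> h | AD; B -> h; C -> c; D -> SZ; E -> BS; F -> AZ; Z -> BB | BE | CF

No ε-productions.
No unit productions to eliminate.
TERM: introduce C -> c, B -> h and substitute in every rule of length ≥2.
BIN: A -> ASZ becomes A -> AD, D -> SZ; Z -> BBS becomes Z -> BE, E -> BS; Z -> CAZ becomes Z -> CF, F -> AZ.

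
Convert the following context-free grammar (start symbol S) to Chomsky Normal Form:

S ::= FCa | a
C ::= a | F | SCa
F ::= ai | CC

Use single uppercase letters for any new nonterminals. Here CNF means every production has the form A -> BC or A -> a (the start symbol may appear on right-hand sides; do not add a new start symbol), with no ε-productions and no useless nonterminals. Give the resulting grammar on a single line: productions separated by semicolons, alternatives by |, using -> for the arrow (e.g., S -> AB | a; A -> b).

No ε-productions.
After unit-elimination: S -> a | FCa; C -> a | CC | ai | SCa; F -> CC | ai.
TERM: introduce A -> a, B -> i and substitute in every rule of length ≥2.
BIN: C -> SCA becomes C -> SD, D -> CA; S -> FCA becomes S -> FE, E -> CA.

S -> a | FE; A -> a; B -> i; C -> a | AB | CC | SD; D -> CA; E -> CA; F -> AB | CC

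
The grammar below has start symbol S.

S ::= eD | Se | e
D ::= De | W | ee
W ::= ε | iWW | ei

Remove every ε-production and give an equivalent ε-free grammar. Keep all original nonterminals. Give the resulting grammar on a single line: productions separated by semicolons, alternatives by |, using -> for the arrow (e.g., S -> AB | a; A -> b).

S -> e | Se | eD; D -> W | e | De | ee; W -> i | ei | iW | iWW

Nullable set: {D, W}.
S -> eD: D nullable, giving e | eD.
D -> De: D nullable, giving De | e.
D -> W: W nullable, giving W.
Drop W -> ε.
W -> iWW: W, W nullable, giving i | iW | iWW.
Unchanged (no nullable symbols): S -> Se; S -> e; D -> ee; W -> ei.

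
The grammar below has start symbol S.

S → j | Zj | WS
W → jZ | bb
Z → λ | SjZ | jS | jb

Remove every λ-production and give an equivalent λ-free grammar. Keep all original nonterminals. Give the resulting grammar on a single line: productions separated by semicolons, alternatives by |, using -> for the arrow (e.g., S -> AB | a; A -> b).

S -> j | WS | Zj; W -> j | bb | jZ; Z -> Sj | jS | jb | SjZ

Nullable set: {Z}.
S -> Zj: Z nullable, giving Zj | j.
W -> jZ: Z nullable, giving j | jZ.
Drop Z -> λ.
Z -> SjZ: Z nullable, giving Sj | SjZ.
Unchanged (no nullable symbols): S -> WS; S -> j; W -> bb; Z -> jS; Z -> jb.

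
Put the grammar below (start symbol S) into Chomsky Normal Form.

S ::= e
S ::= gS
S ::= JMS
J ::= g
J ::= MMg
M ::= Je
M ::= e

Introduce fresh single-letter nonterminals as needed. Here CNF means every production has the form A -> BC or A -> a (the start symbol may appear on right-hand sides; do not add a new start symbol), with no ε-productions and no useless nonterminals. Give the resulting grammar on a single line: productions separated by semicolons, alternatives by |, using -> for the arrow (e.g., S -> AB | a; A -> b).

No ε-productions.
No unit productions to eliminate.
TERM: introduce B -> e, A -> g and substitute in every rule of length ≥2.
BIN: J -> MMA becomes J -> MC, C -> MA; S -> JMS becomes S -> JD, D -> MS.

S -> e | AS | JD; A -> g; B -> e; C -> MA; D -> MS; J -> g | MC; M -> e | JB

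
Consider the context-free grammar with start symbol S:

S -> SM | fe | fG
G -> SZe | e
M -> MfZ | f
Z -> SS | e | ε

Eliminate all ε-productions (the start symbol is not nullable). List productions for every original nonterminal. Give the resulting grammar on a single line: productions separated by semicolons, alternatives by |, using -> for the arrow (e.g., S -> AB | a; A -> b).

Nullable set: {Z}.
G -> SZe: Z nullable, giving SZe | Se.
M -> MfZ: Z nullable, giving Mf | MfZ.
Drop Z -> ε.
Unchanged (no nullable symbols): S -> SM; S -> fG; S -> fe; G -> e; M -> f; Z -> SS; Z -> e.

S -> SM | fG | fe; G -> e | Se | SZe; M -> f | Mf | MfZ; Z -> e | SS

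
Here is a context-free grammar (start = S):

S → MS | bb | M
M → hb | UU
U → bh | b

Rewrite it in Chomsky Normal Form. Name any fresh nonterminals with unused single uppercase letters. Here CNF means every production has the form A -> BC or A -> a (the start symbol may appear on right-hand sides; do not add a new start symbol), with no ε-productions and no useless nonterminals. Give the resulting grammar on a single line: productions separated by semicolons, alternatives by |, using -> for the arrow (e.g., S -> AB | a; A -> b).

No ε-productions.
After unit-elimination: S -> MS | UU | bb | hb; M -> UU | hb; U -> b | bh.
TERM: introduce B -> b, A -> h and substitute in every rule of length ≥2.

S -> AB | BB | MS | UU; A -> h; B -> b; M -> AB | UU; U -> b | BA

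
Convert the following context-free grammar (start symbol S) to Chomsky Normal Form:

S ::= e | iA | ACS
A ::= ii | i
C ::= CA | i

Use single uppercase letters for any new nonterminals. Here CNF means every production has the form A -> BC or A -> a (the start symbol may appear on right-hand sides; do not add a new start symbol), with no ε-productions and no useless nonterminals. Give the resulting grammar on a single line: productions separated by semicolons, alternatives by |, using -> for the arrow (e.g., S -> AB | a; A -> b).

No ε-productions.
No unit productions to eliminate.
TERM: introduce B -> i and substitute in every rule of length ≥2.
BIN: S -> ACS becomes S -> AD, D -> CS.

S -> e | AD | BA; A -> i | BB; B -> i; C -> i | CA; D -> CS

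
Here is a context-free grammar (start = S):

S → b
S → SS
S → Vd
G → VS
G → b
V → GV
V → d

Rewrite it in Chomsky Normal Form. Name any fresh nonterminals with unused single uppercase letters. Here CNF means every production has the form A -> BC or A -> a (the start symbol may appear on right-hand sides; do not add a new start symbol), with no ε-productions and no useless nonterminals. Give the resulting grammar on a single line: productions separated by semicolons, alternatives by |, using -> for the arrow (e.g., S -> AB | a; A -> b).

S -> b | SS | VA; A -> d; G -> b | VS; V -> d | GV

No ε-productions.
No unit productions to eliminate.
TERM: introduce A -> d and substitute in every rule of length ≥2.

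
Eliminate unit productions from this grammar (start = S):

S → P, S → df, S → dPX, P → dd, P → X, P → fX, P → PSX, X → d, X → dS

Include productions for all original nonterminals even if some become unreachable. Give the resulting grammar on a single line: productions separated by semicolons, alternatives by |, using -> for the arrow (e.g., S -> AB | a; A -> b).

S -> d | dS | dd | df | fX | PSX | dPX; P -> d | dS | dd | fX | PSX; X -> d | dS

Unit productions: P->X, S->P.
Unit pairs (A ⇒* B via units): (P,X), (S,P), (S,X).
S: inherits non-unit rules of {P, S, X} → PSX | d | dPX | dS | dd | df | fX.
P: inherits non-unit rules of {P, X} → PSX | d | dS | dd | fX.
X: inherits non-unit rules of {X} → d | dS.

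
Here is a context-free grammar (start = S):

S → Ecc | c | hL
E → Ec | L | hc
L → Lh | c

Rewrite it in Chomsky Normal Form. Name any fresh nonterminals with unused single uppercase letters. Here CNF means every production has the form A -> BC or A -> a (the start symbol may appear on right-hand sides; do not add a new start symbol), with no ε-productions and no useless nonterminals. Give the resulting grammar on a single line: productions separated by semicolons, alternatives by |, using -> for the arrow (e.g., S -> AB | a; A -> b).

No ε-productions.
After unit-elimination: S -> c | hL | Ecc; E -> c | Ec | Lh | hc; L -> c | Lh.
TERM: introduce A -> c, B -> h and substitute in every rule of length ≥2.
BIN: S -> EAA becomes S -> EC, C -> AA.

S -> c | BL | EC; A -> c; B -> h; C -> AA; E -> c | BA | EA | LB; L -> c | LB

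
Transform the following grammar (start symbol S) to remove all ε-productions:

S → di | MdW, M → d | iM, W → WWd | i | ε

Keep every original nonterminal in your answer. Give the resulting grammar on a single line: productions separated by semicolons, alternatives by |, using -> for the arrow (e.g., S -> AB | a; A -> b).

S -> Md | di | MdW; M -> d | iM; W -> d | i | Wd | WWd

Nullable set: {W}.
S -> MdW: W nullable, giving Md | MdW.
Drop W -> ε.
W -> WWd: W, W nullable, giving WWd | Wd | d.
Unchanged (no nullable symbols): S -> di; M -> d; M -> iM; W -> i.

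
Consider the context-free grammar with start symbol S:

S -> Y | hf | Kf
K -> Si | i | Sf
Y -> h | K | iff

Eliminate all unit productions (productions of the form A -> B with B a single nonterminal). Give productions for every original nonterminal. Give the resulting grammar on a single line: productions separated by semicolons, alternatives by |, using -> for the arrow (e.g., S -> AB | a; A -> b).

Unit productions: S->Y, Y->K.
Unit pairs (A ⇒* B via units): (S,K), (S,Y), (Y,K).
S: inherits non-unit rules of {K, S, Y} → Kf | Sf | Si | h | hf | i | iff.
K: inherits non-unit rules of {K} → Sf | Si | i.
Y: inherits non-unit rules of {K, Y} → Sf | Si | h | i | iff.

S -> h | i | Kf | Sf | Si | hf | iff; K -> i | Sf | Si; Y -> h | i | Sf | Si | iff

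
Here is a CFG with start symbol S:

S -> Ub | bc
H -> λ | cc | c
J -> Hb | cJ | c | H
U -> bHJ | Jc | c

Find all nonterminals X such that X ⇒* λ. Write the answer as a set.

Directly nullable (have an ε-rule): {H}.
J is nullable via J -> H (every symbol on the right is already known nullable).
Not nullable: S, U — each has a terminal in every rule's right-hand side or depends on a non-nullable symbol.

{H, J}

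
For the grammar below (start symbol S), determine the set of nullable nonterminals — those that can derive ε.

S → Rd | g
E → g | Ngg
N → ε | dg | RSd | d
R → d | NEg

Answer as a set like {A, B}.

Directly nullable (have an ε-rule): {N}.
Not nullable: E, R, S — each has a terminal in every rule's right-hand side or depends on a non-nullable symbol.

{N}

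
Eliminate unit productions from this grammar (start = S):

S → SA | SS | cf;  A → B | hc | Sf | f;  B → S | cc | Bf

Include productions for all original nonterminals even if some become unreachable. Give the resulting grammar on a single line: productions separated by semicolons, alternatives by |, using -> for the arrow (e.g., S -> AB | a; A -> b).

S -> SA | SS | cf; A -> f | Bf | SA | SS | Sf | cc | cf | hc; B -> Bf | SA | SS | cc | cf

Unit productions: A->B, B->S.
Unit pairs (A ⇒* B via units): (A,B), (A,S), (B,S).
S: inherits non-unit rules of {S} → SA | SS | cf.
A: inherits non-unit rules of {A, B, S} → Bf | SA | SS | Sf | cc | cf | f | hc.
B: inherits non-unit rules of {B, S} → Bf | SA | SS | cc | cf.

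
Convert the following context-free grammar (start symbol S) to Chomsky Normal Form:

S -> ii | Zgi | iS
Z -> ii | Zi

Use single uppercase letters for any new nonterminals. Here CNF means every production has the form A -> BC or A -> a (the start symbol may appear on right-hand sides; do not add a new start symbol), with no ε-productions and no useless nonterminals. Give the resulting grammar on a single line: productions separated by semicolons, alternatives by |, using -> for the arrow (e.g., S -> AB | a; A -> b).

S -> BB | BS | ZC; A -> g; B -> i; C -> AB; Z -> BB | ZB

No ε-productions.
No unit productions to eliminate.
TERM: introduce A -> g, B -> i and substitute in every rule of length ≥2.
BIN: S -> ZAB becomes S -> ZC, C -> AB.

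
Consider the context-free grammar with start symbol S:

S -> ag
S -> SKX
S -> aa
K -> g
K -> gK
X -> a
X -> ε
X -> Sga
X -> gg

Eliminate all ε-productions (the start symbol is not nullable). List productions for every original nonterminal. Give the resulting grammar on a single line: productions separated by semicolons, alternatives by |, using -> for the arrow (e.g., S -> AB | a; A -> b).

S -> SK | aa | ag | SKX; K -> g | gK; X -> a | gg | Sga

Nullable set: {X}.
S -> SKX: X nullable, giving SK | SKX.
Drop X -> ε.
Unchanged (no nullable symbols): S -> aa; S -> ag; K -> g; K -> gK; X -> Sga; X -> a; X -> gg.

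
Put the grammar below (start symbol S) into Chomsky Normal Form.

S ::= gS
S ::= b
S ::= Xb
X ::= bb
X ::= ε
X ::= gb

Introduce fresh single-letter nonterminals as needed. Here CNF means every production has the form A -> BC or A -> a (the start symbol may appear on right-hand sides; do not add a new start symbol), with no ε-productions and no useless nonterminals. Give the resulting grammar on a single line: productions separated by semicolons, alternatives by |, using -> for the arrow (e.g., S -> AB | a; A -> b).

Nullable: {X}; after ε-elimination: S -> b | Xb | gS; X -> bb | gb.
No unit productions to eliminate.
TERM: introduce A -> b, B -> g and substitute in every rule of length ≥2.

S -> b | BS | XA; A -> b; B -> g; X -> AA | BA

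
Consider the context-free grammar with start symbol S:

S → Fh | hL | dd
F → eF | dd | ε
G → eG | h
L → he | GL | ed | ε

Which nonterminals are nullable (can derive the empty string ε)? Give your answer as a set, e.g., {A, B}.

Directly nullable (have an ε-rule): {F, L}.
Not nullable: G, S — each has a terminal in every rule's right-hand side or depends on a non-nullable symbol.

{F, L}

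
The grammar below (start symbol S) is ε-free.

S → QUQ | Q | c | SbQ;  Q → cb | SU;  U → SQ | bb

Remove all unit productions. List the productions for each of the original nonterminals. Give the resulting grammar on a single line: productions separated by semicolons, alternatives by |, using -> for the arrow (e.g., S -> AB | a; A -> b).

S -> c | SU | cb | QUQ | SbQ; Q -> SU | cb; U -> SQ | bb

Unit productions: S->Q.
Unit pairs (A ⇒* B via units): (S,Q).
S: inherits non-unit rules of {Q, S} → QUQ | SU | SbQ | c | cb.
Q: inherits non-unit rules of {Q} → SU | cb.
U: inherits non-unit rules of {U} → SQ | bb.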